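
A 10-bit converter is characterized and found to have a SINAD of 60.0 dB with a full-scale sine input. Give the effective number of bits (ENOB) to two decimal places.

9.67 bits

ENOB = (SINAD − 1.76) / 6.02 = (60.0 − 1.76)/6.02 = 9.674.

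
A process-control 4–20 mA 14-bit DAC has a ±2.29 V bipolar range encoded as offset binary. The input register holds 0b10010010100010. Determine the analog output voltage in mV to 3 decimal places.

LSB = 4.58 V / 2^14 = 279.54 µV.
Code 0b10010010100010 = 9378 decimal.
V_out = (−2.29) + 9378 × 0.000279541 V = 0.331536 V.
= 331.536 mV.

331.536 mV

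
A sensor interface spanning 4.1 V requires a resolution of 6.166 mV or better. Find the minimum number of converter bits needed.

10 bits

Number of steps required ≥ 4.1 V / 6.166 mV = 664.94.
Need 2^N ≥ 664.94; 2^9 = 512, 2^10 = 1024.
Minimum N = 10.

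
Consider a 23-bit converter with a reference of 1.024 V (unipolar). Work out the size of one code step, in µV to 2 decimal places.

Full-scale span = 1.024 V.
LSB = 1.024 / 2^23 = 1.024 / 8388608 = 1.2207e-07 V = 0.12 µV.

0.12 µV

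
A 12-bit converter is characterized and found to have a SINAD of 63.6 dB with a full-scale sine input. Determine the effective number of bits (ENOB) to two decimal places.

10.27 bits

ENOB = (SINAD − 1.76) / 6.02 = (63.6 − 1.76)/6.02 = 10.272.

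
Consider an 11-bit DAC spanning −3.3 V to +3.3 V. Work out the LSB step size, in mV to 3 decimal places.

Full-scale span = 6.6 V.
LSB = 6.6 / 2^11 = 6.6 / 2048 = 0.00322266 V = 3.223 mV.

3.223 mV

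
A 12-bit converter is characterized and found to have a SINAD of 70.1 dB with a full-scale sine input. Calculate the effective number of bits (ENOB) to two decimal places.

ENOB = (SINAD − 1.76) / 6.02 = (70.1 − 1.76)/6.02 = 11.352.

11.35 bits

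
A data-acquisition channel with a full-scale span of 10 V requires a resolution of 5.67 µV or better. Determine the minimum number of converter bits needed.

21 bits

Number of steps required ≥ 10 V / 5.67 µV = 1763668.43.
Need 2^N ≥ 1763668.43; 2^20 = 1048576, 2^21 = 2097152.
Minimum N = 21.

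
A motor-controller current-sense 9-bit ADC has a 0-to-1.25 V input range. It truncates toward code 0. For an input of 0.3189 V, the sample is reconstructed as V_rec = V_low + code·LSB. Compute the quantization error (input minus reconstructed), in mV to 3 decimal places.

Step size: 1.25 V ÷ 2^9 = 2.441 mV.
(V_in − V_low)/LSB = (0.3189 − 0)/0.00244141 = 130.6214 → code 130 (floor).
Reconstructed: 0.31738281 V.
Difference: 0.00151719 V → 1.517 mV.

1.517 mV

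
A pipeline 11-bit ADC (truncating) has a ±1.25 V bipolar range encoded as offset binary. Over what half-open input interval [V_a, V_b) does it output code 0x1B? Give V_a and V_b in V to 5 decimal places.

LSB = 2.5/2^11 = 1.221 mV.
Code 0x1B = 27 decimal.
V_a = V_low + 27·LSB = -1.21704 V; V_b = V_low + 28·LSB = -1.21582 V.

[-1.21704 V, -1.21582 V)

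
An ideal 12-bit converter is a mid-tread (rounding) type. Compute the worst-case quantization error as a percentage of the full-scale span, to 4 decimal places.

Rounding → worst-case error = ½ LSB = V_FS/2^13, so 100/8192 = 0.012207 % of full scale.

0.0122 %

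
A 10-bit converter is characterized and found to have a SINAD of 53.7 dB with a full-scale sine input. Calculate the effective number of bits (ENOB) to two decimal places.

8.63 bits

ENOB = (SINAD − 1.76) / 6.02 = (53.7 − 1.76)/6.02 = 8.628.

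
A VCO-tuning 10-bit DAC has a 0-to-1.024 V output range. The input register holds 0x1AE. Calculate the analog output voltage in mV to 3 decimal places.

430.000 mV

LSB = 1.024 V / 2^10 = 1.000 mV.
Code 0x1AE = 430 decimal.
V_out = 0 + 430 × 0.001 V = 0.43 V.
= 430.000 mV.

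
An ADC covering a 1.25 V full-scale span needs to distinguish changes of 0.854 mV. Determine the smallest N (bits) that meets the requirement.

11 bits

Number of steps required ≥ 1.25 V / 0.854 mV = 1463.70.
Need 2^N ≥ 1463.70; 2^10 = 1024, 2^11 = 2048.
Minimum N = 11.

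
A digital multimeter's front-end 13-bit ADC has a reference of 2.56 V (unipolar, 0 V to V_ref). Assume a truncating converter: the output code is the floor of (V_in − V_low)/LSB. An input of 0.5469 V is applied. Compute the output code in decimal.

code 1750

With 8192 levels over 2.56 V, one step is 312.50 µV.
(V_in − V_low)/LSB = (0.5469 − 0) / 0.0003125 = 1750.080.
So the output code is 1750.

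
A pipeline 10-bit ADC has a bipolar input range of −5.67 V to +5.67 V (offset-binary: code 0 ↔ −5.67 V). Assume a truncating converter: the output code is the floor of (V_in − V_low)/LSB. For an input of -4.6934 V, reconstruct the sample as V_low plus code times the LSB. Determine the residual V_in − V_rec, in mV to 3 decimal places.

2.069 mV

Step size: 11.34 V ÷ 2^10 = 11.074 mV.
(-4.6934 − (−5.67))/0.0110742 = 88.1868; ⌊·⌋ gives code 88.
Code 88 maps back to (−5.67) + 88×0.0110742 V = -4.6954687 V.
Error = -4.6934 − (−4.6954687) = 0.00206875 V = 2.069 mV.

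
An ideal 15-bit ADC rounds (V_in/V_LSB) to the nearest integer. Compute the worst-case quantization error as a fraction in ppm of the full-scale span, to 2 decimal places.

15.26 ppm

Rounding → worst-case error = ½ LSB = V_FS/2^16, so 1e+06/65536 = 15.2588 ppm of full scale.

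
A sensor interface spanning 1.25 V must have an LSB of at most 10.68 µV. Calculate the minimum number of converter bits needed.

Number of steps required ≥ 1.25 V / 10.68 µV = 117041.20.
Need 2^N ≥ 117041.20; 2^16 = 65536, 2^17 = 131072.
Minimum N = 17.

17 bits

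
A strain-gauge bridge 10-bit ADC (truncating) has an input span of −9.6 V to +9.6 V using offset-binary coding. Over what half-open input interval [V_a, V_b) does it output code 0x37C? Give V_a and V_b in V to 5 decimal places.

[7.12500 V, 7.14375 V)

LSB = 19.2/2^10 = 18.750 mV.
Code 0x37C = 892 decimal.
V_a = V_low + 892·LSB = 7.125 V; V_b = V_low + 893·LSB = 7.14375 V.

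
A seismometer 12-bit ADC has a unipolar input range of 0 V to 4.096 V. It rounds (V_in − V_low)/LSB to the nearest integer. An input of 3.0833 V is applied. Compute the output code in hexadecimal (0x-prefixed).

code 0xC0B (decimal 3083)

Full-scale span = 4.096 V; LSB = 4.096/2^12 = 1.000 mV.
(3.0833 − 0) / 0.001 = 3083.300 LSBs.
Round → code 3083.
In hexadecimal (0x-prefixed): 0xC0B.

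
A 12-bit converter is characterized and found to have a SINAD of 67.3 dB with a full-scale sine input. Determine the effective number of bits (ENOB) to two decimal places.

ENOB = (SINAD − 1.76) / 6.02 = (67.3 − 1.76)/6.02 = 10.887.

10.89 bits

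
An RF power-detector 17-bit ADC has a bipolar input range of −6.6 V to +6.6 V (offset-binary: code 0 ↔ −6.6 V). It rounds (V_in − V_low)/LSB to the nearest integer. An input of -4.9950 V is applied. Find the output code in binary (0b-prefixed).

code 0b11111001000001 (decimal 15937)

Full-scale span = 13.2 V; LSB = 13.2/2^17 = 100.71 µV.
Input sits at 15937.164 steps above V_low.
round(15937.164) = 15937.
In binary (0b-prefixed): 0b11111001000001.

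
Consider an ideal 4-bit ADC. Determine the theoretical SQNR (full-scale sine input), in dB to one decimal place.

25.8 dB

SNR ≈ 6.02·N + 1.76 dB = 6.02·4 + 1.76 = 25.84 dB.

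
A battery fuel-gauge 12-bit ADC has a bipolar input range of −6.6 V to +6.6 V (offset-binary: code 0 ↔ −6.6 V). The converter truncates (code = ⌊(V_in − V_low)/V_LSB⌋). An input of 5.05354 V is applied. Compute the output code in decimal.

code 3616

LSB = 13.2 V / 4096 = 3.223 mV.
(V_in − V_low)/LSB = (5.05354 − (−6.6)) / 0.00322266 = 3616.129.
Floor → code 3616.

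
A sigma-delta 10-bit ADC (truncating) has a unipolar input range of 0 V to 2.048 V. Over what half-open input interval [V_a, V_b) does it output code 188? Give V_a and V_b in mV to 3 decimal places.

[376.000 mV, 378.000 mV)

LSB = 2.048/2^10 = 2.000 mV.
V_a = V_low + 188·LSB = 0.376 V; V_b = V_low + 189·LSB = 0.378 V.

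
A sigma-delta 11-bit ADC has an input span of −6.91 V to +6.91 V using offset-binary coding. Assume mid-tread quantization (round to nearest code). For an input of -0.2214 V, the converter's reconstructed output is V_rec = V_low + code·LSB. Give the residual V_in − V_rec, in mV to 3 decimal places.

LSB = 13.82/2^11 = 6.748 mV.
Scaled input = 991.1905 LSBs, so code = 991.
Reconstructed: -0.22268555 V.
Difference: 0.00128555 V → 1.286 mV.

1.286 mV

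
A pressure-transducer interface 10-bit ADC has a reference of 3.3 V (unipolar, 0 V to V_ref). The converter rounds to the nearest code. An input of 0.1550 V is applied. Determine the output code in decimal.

Full-scale span = 3.3 V; LSB = 3.3/2^10 = 3.223 mV.
(V_in − V_low)/LSB = (0.1550 − 0) / 0.00322266 = 48.097.
round(48.097) = 48.

code 48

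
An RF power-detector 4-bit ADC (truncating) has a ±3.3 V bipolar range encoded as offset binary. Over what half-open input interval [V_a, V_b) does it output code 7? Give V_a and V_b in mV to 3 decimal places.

LSB = 6.6/2^4 = 412.500 mV.
V_a = V_low + 7·LSB = -0.4125 V; V_b = V_low + 8·LSB = 0 V.

[-412.500 mV, 0.000 mV)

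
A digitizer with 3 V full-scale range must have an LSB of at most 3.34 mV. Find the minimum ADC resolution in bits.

Number of steps required ≥ 3 V / 3.34 mV = 898.20.
Need 2^N ≥ 898.20; 2^9 = 512, 2^10 = 1024.
Minimum N = 10.

10 bits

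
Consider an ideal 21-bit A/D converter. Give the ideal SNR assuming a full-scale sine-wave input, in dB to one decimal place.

128.2 dB

SNR ≈ 6.02·N + 1.76 dB = 6.02·21 + 1.76 = 128.18 dB.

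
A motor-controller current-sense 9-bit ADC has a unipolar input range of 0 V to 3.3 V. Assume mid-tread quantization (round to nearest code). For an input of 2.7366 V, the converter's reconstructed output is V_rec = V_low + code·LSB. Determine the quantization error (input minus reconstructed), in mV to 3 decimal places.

LSB = 3.3/2^9 = 6.445 mV.
(V_in − V_low)/LSB = (2.7366 − 0)/0.00644531 = 424.5876 → code 425 (round).
Reconstructed: 2.7392578 V.
Error = 2.7366 − 2.7392578 = -0.00265781 V = -2.658 mV.

-2.658 mV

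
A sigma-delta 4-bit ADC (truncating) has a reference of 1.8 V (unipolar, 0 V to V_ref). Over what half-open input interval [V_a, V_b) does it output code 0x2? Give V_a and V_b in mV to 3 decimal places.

[225.000 mV, 337.500 mV)

LSB = 1.8/2^4 = 112.500 mV.
Code 0x2 = 2 decimal.
V_a = V_low + 2·LSB = 0.225 V; V_b = V_low + 3·LSB = 0.3375 V.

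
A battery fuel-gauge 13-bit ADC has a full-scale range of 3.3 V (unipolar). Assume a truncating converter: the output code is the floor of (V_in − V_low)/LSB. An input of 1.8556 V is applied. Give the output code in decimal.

LSB = 3.3 V / 8192 = 402.83 µV.
(V_in − V_low)/LSB = (1.8556 − 0) / 0.000402832 = 4606.386.
Floor → code 4606.

code 4606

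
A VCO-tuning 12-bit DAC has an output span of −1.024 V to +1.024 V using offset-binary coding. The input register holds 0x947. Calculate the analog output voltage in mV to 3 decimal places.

LSB = 2.048 V / 2^12 = 0.500 mV.
Code 0x947 = 2375 decimal.
V_out = (−1.024) + 2375 × 0.0005 V = 0.1635 V.
= 163.500 mV.

163.500 mV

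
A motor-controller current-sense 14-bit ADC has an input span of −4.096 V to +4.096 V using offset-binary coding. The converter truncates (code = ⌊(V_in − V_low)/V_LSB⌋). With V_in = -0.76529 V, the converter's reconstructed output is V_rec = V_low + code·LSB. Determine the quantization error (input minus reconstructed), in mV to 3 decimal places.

0.210 mV

One LSB is 8.192 V / 16384 = 0.500 mV.
Scaled input = 6661.4200 LSBs, so code = 6661.
V_rec = (−4.096) + 6661·0.0005 = -0.7655 V.
Error = -0.76529 − (−0.7655) = 0.00021 V = 0.210 mV.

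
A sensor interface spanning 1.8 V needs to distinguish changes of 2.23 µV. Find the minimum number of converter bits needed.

20 bits

Number of steps required ≥ 1.8 V / 2.23 µV = 807174.89.
Need 2^N ≥ 807174.89; 2^19 = 524288, 2^20 = 1048576.
Minimum N = 20.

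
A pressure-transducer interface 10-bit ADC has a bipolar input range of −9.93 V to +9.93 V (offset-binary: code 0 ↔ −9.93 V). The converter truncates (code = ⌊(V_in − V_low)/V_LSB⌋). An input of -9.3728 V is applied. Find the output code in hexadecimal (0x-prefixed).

Full-scale span = 19.86 V; LSB = 19.86/2^10 = 19.395 mV.
(-9.3728 − (−9.93)) / 0.0193945 = 28.730 LSBs.
Floor → code 28.
In hexadecimal (0x-prefixed): 0x1C.

code 0x1C (decimal 28)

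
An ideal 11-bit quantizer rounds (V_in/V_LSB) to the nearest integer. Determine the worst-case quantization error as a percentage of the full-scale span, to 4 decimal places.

Rounding → worst-case error = ½ LSB = V_FS/2^12, so 100/4096 = 0.0244141 % of full scale.

0.0244 %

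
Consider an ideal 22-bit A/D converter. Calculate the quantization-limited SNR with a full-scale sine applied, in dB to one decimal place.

SNR ≈ 6.02·N + 1.76 dB = 6.02·22 + 1.76 = 134.20 dB.

134.2 dB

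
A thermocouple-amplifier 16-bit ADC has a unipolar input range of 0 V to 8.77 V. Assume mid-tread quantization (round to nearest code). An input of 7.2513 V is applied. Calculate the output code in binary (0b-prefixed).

code 0b1101001110101011 (decimal 54187)

With 65536 levels over 8.77 V, one step is 133.82 µV.
Input sits at 54187.138 steps above V_low.
round(54187.138) = 54187.
In binary (0b-prefixed): 0b1101001110101011.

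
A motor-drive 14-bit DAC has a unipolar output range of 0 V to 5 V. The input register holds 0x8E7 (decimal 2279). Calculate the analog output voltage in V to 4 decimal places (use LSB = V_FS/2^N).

LSB = 5 V / 2^14 = 305.18 µV.
Code 0x8E7 = 2279 decimal.
V_out = 0 + 2279 × 0.000305176 V = 0.695496 V.

0.6955 V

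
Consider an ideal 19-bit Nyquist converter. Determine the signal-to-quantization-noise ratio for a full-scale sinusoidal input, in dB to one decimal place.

116.1 dB

SNR ≈ 6.02·N + 1.76 dB = 6.02·19 + 1.76 = 116.14 dB.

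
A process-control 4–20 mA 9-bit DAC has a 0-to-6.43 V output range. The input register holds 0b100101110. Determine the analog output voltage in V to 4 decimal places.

LSB = 6.43 V / 2^9 = 12.559 mV.
Code 0b100101110 = 302 decimal.
V_out = 0 + 302 × 0.0125586 V = 3.7927 V.

3.7927 V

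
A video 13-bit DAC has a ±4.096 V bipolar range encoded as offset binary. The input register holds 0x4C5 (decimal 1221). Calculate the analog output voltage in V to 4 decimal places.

-2.8750 V

LSB = 8.192 V / 2^13 = 1.000 mV.
Code 0x4C5 = 1221 decimal.
V_out = (−4.096) + 1221 × 0.001 V = -2.875 V.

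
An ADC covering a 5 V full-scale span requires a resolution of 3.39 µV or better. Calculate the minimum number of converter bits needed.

21 bits

Number of steps required ≥ 5 V / 3.39 µV = 1474926.25.
Need 2^N ≥ 1474926.25; 2^20 = 1048576, 2^21 = 2097152.
Minimum N = 21.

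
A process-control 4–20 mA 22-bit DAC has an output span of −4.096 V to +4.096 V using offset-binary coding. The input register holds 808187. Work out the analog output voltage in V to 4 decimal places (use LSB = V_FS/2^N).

-2.5175 V

LSB = 8.192 V / 2^22 = 1.95 µV.
V_out = (−4.096) + 808187 × 1.95313e-06 V = -2.51751 V.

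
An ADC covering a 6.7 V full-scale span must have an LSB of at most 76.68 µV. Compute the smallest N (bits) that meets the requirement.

Number of steps required ≥ 6.7 V / 76.68 µV = 87376.11.
Need 2^N ≥ 87376.11; 2^16 = 65536, 2^17 = 131072.
Minimum N = 17.

17 bits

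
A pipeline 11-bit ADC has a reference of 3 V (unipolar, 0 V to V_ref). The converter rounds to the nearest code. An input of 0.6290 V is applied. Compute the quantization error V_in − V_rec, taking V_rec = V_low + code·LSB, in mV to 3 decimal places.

One LSB is 3 V / 2048 = 1.465 mV.
(V_in − V_low)/LSB = (0.6290 − 0)/0.00146484 = 429.3973 → code 429 (round).
Reconstructed: 0.62841797 V.
Error = 0.6290 − 0.62841797 = 0.000582031 V = 0.582 mV.

0.582 mV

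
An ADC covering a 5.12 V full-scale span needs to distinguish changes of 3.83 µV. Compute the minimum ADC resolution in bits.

Number of steps required ≥ 5.12 V / 3.83 µV = 1336814.62.
Need 2^N ≥ 1336814.62; 2^20 = 1048576, 2^21 = 2097152.
Minimum N = 21.

21 bits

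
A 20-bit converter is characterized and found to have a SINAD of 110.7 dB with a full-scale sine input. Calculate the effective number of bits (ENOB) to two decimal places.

ENOB = (SINAD − 1.76) / 6.02 = (110.7 − 1.76)/6.02 = 18.096.

18.10 bits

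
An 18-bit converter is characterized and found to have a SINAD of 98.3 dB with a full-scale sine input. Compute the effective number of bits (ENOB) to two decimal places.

ENOB = (SINAD − 1.76) / 6.02 = (98.3 − 1.76)/6.02 = 16.037.

16.04 bits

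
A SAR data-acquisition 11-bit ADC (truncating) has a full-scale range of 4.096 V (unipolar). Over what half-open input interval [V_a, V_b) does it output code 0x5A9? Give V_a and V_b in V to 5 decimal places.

[2.89800 V, 2.90000 V)

LSB = 4.096/2^11 = 2.000 mV.
Code 0x5A9 = 1449 decimal.
V_a = V_low + 1449·LSB = 2.898 V; V_b = V_low + 1450·LSB = 2.9 V.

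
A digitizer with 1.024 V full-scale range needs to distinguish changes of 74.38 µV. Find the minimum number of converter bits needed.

14 bits

Number of steps required ≥ 1.024 V / 74.38 µV = 13767.14.
Need 2^N ≥ 13767.14; 2^13 = 8192, 2^14 = 16384.
Minimum N = 14.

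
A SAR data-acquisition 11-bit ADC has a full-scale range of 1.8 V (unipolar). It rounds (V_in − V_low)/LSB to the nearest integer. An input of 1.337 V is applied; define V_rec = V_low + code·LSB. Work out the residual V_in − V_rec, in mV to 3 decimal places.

0.184 mV

Step size: 1.8 V ÷ 2^11 = 0.879 mV.
(V_in − V_low)/LSB = (1.337 − 0)/0.000878906 = 1521.2089 → code 1521 (round).
V_rec = 0 + 1521·0.000878906 = 1.3368164 V.
V_in − V_rec = 0.000183594 V = 0.184 mV.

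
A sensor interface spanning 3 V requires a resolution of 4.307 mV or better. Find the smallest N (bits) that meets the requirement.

Number of steps required ≥ 3 V / 4.307 mV = 696.54.
Need 2^N ≥ 696.54; 2^9 = 512, 2^10 = 1024.
Minimum N = 10.

10 bits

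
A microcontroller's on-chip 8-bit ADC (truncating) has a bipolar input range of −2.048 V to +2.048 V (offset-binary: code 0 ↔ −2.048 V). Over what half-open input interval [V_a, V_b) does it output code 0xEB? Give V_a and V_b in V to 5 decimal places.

LSB = 4.096/2^8 = 16.000 mV.
Code 0xEB = 235 decimal.
V_a = V_low + 235·LSB = 1.712 V; V_b = V_low + 236·LSB = 1.728 V.

[1.71200 V, 1.72800 V)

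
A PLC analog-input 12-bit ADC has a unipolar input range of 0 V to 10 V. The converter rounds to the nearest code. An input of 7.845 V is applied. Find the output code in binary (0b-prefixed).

With 4096 levels over 10 V, one step is 2.441 mV.
(7.845 − 0) / 0.00244141 = 3213.312 LSBs.
round(3213.312) = 3213.
In binary (0b-prefixed): 0b110010001101.

code 0b110010001101 (decimal 3213)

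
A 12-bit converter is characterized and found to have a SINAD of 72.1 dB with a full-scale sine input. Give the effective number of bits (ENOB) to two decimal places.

11.68 bits

ENOB = (SINAD − 1.76) / 6.02 = (72.1 − 1.76)/6.02 = 11.684.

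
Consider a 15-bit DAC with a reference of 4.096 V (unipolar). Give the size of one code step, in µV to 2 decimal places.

125.00 µV

Full-scale span = 4.096 V.
LSB = 4.096 / 2^15 = 4.096 / 32768 = 0.000125 V = 125.00 µV.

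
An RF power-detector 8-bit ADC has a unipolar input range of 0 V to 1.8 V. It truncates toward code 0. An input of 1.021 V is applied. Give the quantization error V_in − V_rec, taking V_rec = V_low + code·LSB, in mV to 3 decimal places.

1.469 mV

Step size: 1.8 V ÷ 2^8 = 7.031 mV.
(1.021 − 0)/0.00703125 = 145.2089; ⌊·⌋ gives code 145.
Code 145 maps back to 0 + 145×0.00703125 V = 1.0195312 V.
Difference: 0.00146875 V → 1.469 mV.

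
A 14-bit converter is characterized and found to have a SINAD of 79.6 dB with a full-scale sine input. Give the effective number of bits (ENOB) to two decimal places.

12.93 bits

ENOB = (SINAD − 1.76) / 6.02 = (79.6 − 1.76)/6.02 = 12.930.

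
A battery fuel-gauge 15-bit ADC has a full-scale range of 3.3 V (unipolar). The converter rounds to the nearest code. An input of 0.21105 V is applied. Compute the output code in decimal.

With 32768 levels over 3.3 V, one step is 100.71 µV.
Input sits at 2095.663 steps above V_low.
round(2095.663) = 2096.

code 2096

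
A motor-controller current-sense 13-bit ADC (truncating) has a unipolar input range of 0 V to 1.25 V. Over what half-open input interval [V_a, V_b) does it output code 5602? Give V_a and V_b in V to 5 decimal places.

[0.85480 V, 0.85495 V)

LSB = 1.25/2^13 = 152.59 µV.
V_a = V_low + 5602·LSB = 0.854797 V; V_b = V_low + 5603·LSB = 0.85495 V.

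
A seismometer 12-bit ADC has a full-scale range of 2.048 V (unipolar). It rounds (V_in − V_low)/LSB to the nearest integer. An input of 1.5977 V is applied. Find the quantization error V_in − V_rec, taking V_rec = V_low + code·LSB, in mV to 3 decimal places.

0.200 mV

Step size: 2.048 V ÷ 2^12 = 0.500 mV.
Scaled input = 3195.4000 LSBs, so code = 3195.
Code 3195 maps back to 0 + 3195×0.0005 V = 1.5975 V.
V_in − V_rec = 0.0002 V = 0.200 mV.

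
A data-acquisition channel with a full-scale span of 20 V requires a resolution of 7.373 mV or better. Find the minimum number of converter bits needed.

Number of steps required ≥ 20 V / 7.373 mV = 2712.60.
Need 2^N ≥ 2712.60; 2^11 = 2048, 2^12 = 4096.
Minimum N = 12.

12 bits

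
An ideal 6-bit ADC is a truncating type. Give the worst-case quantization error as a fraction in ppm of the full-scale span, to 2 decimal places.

15625.00 ppm

Truncating → worst-case error = 1 LSB = V_FS/2^6, so 1e+06/64 = 15625 ppm of full scale.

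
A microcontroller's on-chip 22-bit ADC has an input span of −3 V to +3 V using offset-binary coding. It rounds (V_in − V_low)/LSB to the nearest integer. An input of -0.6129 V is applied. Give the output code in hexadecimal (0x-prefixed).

With 4194304 levels over 6 V, one step is 1.43 µV.
Input sits at 1668703.846 steps above V_low.
Round → code 1668704.
In hexadecimal (0x-prefixed): 0x197660.

code 0x197660 (decimal 1668704)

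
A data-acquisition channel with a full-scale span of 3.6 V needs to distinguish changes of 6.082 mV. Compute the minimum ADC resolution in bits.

Number of steps required ≥ 3.6 V / 6.082 mV = 591.91.
Need 2^N ≥ 591.91; 2^9 = 512, 2^10 = 1024.
Minimum N = 10.

10 bits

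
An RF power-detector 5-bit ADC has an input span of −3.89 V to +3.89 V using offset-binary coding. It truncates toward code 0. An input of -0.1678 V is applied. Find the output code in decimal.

code 15

LSB = 7.78 V / 32 = 243.125 mV.
(V_in − V_low)/LSB = (-0.1678 − (−3.89)) / 0.243125 = 15.310.
Floor → code 15.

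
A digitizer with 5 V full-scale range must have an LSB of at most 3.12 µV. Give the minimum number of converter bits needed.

Number of steps required ≥ 5 V / 3.12 µV = 1602564.10.
Need 2^N ≥ 1602564.10; 2^20 = 1048576, 2^21 = 2097152.
Minimum N = 21.

21 bits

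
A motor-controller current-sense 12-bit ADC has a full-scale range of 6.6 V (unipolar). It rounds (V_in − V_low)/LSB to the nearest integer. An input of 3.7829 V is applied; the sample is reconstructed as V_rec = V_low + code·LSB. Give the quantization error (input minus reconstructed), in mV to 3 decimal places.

Step size: 6.6 V ÷ 2^12 = 1.611 mV.
(3.7829 − 0)/0.00161133 = 2347.6907; round gives code 2348.
V_rec = 0 + 2348·0.00161133 = 3.7833984 V.
Difference: -0.000498437 V → -0.498 mV.

-0.498 mV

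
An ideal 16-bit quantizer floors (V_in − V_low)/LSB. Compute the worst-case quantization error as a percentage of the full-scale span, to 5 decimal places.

0.00153 %

Truncating → worst-case error = 1 LSB = V_FS/2^16, so 100/65536 = 0.00152588 % of full scale.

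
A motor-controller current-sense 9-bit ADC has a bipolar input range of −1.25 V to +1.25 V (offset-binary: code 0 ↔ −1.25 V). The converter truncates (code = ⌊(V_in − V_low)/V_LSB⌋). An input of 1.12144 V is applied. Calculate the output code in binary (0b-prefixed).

code 0b111100101 (decimal 485)

LSB = 2.5 V / 512 = 4.883 mV.
(1.12144 − (−1.25)) / 0.00488281 = 485.671 LSBs.
So the output code is 485.
In binary (0b-prefixed): 0b111100101.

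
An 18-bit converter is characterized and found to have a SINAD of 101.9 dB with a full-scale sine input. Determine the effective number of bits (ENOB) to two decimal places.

ENOB = (SINAD − 1.76) / 6.02 = (101.9 − 1.76)/6.02 = 16.635.

16.63 bits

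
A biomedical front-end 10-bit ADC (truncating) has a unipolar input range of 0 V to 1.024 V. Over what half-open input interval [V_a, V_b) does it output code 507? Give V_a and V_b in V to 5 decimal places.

LSB = 1.024/2^10 = 1.000 mV.
V_a = V_low + 507·LSB = 0.507 V; V_b = V_low + 508·LSB = 0.508 V.

[0.50700 V, 0.50800 V)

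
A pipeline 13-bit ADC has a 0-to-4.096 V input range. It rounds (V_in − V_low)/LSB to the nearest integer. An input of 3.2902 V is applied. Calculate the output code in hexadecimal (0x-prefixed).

code 0x19B4 (decimal 6580)

With 8192 levels over 4.096 V, one step is 0.500 mV.
(V_in − V_low)/LSB = (3.2902 − 0) / 0.0005 = 6580.400.
round(6580.400) = 6580.
In hexadecimal (0x-prefixed): 0x19B4.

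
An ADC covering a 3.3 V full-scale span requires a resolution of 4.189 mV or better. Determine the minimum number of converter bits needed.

Number of steps required ≥ 3.3 V / 4.189 mV = 787.78.
Need 2^N ≥ 787.78; 2^9 = 512, 2^10 = 1024.
Minimum N = 10.

10 bits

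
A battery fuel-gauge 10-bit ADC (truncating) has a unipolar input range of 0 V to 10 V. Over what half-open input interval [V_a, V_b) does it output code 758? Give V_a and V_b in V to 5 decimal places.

LSB = 10/2^10 = 9.766 mV.
V_a = V_low + 758·LSB = 7.40234 V; V_b = V_low + 759·LSB = 7.41211 V.

[7.40234 V, 7.41211 V)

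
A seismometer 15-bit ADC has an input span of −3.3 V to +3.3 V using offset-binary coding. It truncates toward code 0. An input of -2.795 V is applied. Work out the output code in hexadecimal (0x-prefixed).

LSB = 6.6 V / 32768 = 201.42 µV.
(V_in − V_low)/LSB = (-2.795 − (−3.3)) / 0.000201416 = 2507.248.
Floor → code 2507.
In hexadecimal (0x-prefixed): 0x9CB.

code 0x9CB (decimal 2507)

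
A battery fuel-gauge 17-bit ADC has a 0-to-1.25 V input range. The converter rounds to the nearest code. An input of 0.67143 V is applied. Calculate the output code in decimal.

LSB = 1.25 V / 131072 = 9.54 µV.
(0.67143 − 0) / 9.53674e-06 = 70404.538 LSBs.
Round → code 70405.

code 70405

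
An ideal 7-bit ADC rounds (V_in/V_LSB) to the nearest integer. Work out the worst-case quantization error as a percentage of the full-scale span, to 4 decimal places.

0.3906 %

Rounding → worst-case error = ½ LSB = V_FS/2^8, so 100/256 = 0.390625 % of full scale.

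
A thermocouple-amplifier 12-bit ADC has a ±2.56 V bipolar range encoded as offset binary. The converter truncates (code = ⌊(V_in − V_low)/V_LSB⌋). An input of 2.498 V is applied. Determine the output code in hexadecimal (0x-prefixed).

LSB = 5.12 V / 4096 = 1.250 mV.
(V_in − V_low)/LSB = (2.498 − (−2.56)) / 0.00125 = 4046.400.
So the output code is 4046.
In hexadecimal (0x-prefixed): 0xFCE.

code 0xFCE (decimal 4046)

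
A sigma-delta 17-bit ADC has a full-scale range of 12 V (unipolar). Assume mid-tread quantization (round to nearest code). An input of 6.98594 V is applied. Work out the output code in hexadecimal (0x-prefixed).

code 0x12A11 (decimal 76305)

With 131072 levels over 12 V, one step is 91.55 µV.
(V_in − V_low)/LSB = (6.98594 − 0) / 9.15527e-05 = 76305.094.
Round → code 76305.
In hexadecimal (0x-prefixed): 0x12A11.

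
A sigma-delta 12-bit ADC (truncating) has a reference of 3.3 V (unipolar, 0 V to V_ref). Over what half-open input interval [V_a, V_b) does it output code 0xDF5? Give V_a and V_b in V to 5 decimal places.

[2.87864 V, 2.87944 V)

LSB = 3.3/2^12 = 0.806 mV.
Code 0xDF5 = 3573 decimal.
V_a = V_low + 3573·LSB = 2.87864 V; V_b = V_low + 3574·LSB = 2.87944 V.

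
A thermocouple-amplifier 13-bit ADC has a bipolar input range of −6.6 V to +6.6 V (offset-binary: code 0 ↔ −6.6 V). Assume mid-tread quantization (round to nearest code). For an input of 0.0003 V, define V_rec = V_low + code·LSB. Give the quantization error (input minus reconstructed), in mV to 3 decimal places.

0.300 mV

Step size: 13.2 V ÷ 2^13 = 1.611 mV.
(0.0003 − (−6.6))/0.00161133 = 4096.1862; round gives code 4096.
Reconstructed: 0 V.
Error = 0.0003 − 0 = 0.0003 V = 0.300 mV.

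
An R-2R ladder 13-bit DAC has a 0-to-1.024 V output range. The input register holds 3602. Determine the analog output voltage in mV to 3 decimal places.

450.250 mV

LSB = 1.024 V / 2^13 = 125.00 µV.
V_out = 0 + 3602 × 0.000125 V = 0.45025 V.
= 450.250 mV.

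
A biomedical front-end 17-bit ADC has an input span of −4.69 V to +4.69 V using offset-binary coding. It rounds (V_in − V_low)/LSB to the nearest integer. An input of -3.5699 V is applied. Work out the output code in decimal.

code 15652

Full-scale span = 9.38 V; LSB = 9.38/2^17 = 71.56 µV.
(-3.5699 − (−4.69)) / 7.15637e-05 = 15651.785 LSBs.
So the output code is 15652.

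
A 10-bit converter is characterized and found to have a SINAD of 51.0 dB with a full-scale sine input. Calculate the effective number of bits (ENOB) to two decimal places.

8.18 bits

ENOB = (SINAD − 1.76) / 6.02 = (51.0 − 1.76)/6.02 = 8.179.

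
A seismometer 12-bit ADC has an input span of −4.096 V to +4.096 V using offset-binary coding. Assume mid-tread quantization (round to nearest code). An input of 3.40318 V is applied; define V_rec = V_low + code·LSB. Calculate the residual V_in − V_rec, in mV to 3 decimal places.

-0.820 mV

One LSB is 8.192 V / 4096 = 2.000 mV.
(3.40318 − (−4.096))/0.002 = 3749.5900; round gives code 3750.
Code 3750 maps back to (−4.096) + 3750×0.002 V = 3.404 V.
Difference: -0.00082 V → -0.820 mV.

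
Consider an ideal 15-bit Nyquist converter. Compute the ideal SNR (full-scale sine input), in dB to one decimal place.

92.1 dB

SNR ≈ 6.02·N + 1.76 dB = 6.02·15 + 1.76 = 92.06 dB.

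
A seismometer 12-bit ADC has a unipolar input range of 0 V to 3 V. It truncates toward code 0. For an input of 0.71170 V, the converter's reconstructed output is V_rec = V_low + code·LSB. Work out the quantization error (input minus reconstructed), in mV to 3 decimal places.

0.518 mV

LSB = 3/2^12 = 0.732 mV.
Scaled input = 971.7077 LSBs, so code = 971.
Reconstructed: 0.71118164 V.
Error = 0.71170 − 0.71118164 = 0.000518359 V = 0.518 mV.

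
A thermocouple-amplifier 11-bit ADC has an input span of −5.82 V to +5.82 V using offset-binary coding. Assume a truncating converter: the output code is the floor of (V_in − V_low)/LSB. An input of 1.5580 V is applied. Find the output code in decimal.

code 1298

Full-scale span = 11.64 V; LSB = 11.64/2^11 = 5.684 mV.
(1.5580 − (−5.82)) / 0.00568359 = 1298.122 LSBs.
So the output code is 1298.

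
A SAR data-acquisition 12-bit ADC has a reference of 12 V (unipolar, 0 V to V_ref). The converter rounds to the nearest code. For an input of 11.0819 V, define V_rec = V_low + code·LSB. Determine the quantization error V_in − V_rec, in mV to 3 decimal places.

Step size: 12 V ÷ 2^12 = 2.930 mV.
(11.0819 − 0)/0.00292969 = 3782.6219; round gives code 3783.
Reconstructed: 11.083008 V.
Error = 11.0819 − 11.083008 = -0.00110781 V = -1.108 mV.

-1.108 mV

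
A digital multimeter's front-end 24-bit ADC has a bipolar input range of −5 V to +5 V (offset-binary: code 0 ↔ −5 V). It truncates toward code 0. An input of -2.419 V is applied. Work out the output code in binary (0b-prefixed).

code 0b10000100001001011010111 (decimal 4330199)

With 16777216 levels over 10 V, one step is 0.60 µV.
(-2.419 − (−5)) / 5.96046e-07 = 4330199.450 LSBs.
⌊·⌋(4330199.450) = 4330199.
In binary (0b-prefixed): 0b10000100001001011010111.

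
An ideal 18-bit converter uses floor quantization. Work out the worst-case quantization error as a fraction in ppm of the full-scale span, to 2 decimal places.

3.81 ppm

Truncating → worst-case error = 1 LSB = V_FS/2^18, so 1e+06/262144 = 3.8147 ppm of full scale.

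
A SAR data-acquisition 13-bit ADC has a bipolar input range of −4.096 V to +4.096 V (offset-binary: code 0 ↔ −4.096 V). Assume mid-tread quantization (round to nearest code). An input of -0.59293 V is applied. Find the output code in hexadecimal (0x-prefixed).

LSB = 8.192 V / 8192 = 1.000 mV.
Input sits at 3503.070 steps above V_low.
So the output code is 3503.
In hexadecimal (0x-prefixed): 0xDAF.

code 0xDAF (decimal 3503)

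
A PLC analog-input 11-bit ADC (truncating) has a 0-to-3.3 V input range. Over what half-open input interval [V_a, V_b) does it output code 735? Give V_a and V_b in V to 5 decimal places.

[1.18433 V, 1.18594 V)

LSB = 3.3/2^11 = 1.611 mV.
V_a = V_low + 735·LSB = 1.18433 V; V_b = V_low + 736·LSB = 1.18594 V.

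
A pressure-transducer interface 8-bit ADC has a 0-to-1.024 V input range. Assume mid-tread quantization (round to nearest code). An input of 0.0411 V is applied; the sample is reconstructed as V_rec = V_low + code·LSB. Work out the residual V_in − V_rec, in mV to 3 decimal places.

1.100 mV

Step size: 1.024 V ÷ 2^8 = 4.000 mV.
Scaled input = 10.2750 LSBs, so code = 10.
Reconstructed: 0.04 V.
Error = 0.0411 − 0.04 = 0.0011 V = 1.100 mV.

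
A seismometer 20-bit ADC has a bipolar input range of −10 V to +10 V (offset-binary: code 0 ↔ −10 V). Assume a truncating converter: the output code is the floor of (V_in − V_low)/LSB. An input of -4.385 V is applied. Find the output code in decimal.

code 294387

LSB = 20 V / 1048576 = 19.07 µV.
(V_in − V_low)/LSB = (-4.385 − (−10)) / 1.90735e-05 = 294387.712.
Floor → code 294387.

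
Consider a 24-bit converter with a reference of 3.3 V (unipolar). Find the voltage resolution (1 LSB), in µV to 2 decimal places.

Full-scale span = 3.3 V.
LSB = 3.3 / 2^24 = 3.3 / 16777216 = 1.96695e-07 V = 0.20 µV.

0.20 µV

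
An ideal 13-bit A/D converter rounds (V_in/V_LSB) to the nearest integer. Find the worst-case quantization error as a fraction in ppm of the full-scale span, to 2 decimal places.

Rounding → worst-case error = ½ LSB = V_FS/2^14, so 1e+06/16384 = 61.0352 ppm of full scale.

61.04 ppm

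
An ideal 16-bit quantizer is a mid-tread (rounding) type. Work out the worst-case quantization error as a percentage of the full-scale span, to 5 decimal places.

Rounding → worst-case error = ½ LSB = V_FS/2^17, so 100/131072 = 0.000762939 % of full scale.

0.00076 %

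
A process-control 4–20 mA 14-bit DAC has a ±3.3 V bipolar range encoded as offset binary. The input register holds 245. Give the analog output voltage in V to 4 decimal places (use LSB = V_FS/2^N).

LSB = 6.6 V / 2^14 = 402.83 µV.
V_out = (−3.3) + 245 × 0.000402832 V = -3.20131 V.

-3.2013 V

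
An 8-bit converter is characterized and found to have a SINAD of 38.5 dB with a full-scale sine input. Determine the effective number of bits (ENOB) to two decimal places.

6.10 bits

ENOB = (SINAD − 1.76) / 6.02 = (38.5 − 1.76)/6.02 = 6.103.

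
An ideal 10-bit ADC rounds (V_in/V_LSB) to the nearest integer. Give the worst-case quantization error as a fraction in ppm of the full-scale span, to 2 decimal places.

Rounding → worst-case error = ½ LSB = V_FS/2^11, so 1e+06/2048 = 488.281 ppm of full scale.

488.28 ppm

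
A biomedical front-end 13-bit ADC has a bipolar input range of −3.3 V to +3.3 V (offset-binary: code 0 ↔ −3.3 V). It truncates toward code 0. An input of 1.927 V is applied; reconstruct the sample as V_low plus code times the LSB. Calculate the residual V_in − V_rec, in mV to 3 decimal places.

One LSB is 6.6 V / 8192 = 0.806 mV.
(1.927 − (−3.3))/0.000805664 = 6487.8158; ⌊·⌋ gives code 6487.
Reconstructed: 1.9263428 V.
Difference: 0.000657227 V → 0.657 mV.

0.657 mV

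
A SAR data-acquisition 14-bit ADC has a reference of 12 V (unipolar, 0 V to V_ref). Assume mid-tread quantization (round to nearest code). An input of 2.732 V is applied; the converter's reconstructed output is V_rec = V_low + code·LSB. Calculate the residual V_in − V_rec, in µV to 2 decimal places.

66.41 µV

Step size: 12 V ÷ 2^14 = 0.732 mV.
(V_in − V_low)/LSB = (2.732 − 0)/0.000732422 = 3730.0907 → code 3730 (round).
Reconstructed: 2.7319336 V.
Error = 2.732 − 2.7319336 = 6.64063e-05 V = 66.41 µV.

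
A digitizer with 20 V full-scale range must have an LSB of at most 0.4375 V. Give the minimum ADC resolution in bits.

Number of steps required ≥ 20 V / 0.4375 V = 45.71.
Need 2^N ≥ 45.71; 2^5 = 32, 2^6 = 64.
Minimum N = 6.

6 bits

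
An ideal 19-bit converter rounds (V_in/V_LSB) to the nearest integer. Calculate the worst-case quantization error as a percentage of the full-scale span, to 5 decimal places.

Rounding → worst-case error = ½ LSB = V_FS/2^20, so 100/1048576 = 9.53674e-05 % of full scale.

0.00010 %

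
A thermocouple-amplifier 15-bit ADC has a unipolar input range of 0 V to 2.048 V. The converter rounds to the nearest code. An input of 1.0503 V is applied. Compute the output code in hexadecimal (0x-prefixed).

LSB = 2.048 V / 32768 = 62.50 µV.
Input sits at 16804.800 steps above V_low.
So the output code is 16805.
In hexadecimal (0x-prefixed): 0x41A5.

code 0x41A5 (decimal 16805)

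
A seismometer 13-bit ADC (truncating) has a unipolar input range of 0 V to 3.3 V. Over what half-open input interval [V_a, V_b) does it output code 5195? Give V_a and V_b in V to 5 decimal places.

[2.09271 V, 2.09312 V)

LSB = 3.3/2^13 = 402.83 µV.
V_a = V_low + 5195·LSB = 2.09271 V; V_b = V_low + 5196·LSB = 2.09312 V.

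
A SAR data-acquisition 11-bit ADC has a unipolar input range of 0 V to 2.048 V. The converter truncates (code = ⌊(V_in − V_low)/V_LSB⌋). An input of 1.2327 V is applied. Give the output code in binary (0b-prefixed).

LSB = 2.048 V / 2048 = 1.000 mV.
Input sits at 1232.700 steps above V_low.
⌊·⌋(1232.700) = 1232.
In binary (0b-prefixed): 0b10011010000.

code 0b10011010000 (decimal 1232)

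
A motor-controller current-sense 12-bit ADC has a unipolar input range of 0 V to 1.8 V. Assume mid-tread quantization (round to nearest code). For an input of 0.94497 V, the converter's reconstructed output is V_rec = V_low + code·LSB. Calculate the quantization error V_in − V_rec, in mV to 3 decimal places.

0.146 mV

One LSB is 1.8 V / 4096 = 439.45 µV.
(V_in − V_low)/LSB = (0.94497 − 0)/0.000439453 = 2150.3317 → code 2150 (round).
V_rec = 0 + 2150·0.000439453 = 0.94482422 V.
Difference: 0.000145781 V → 0.146 mV.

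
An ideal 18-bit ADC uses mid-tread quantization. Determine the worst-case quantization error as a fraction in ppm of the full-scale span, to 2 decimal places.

Rounding → worst-case error = ½ LSB = V_FS/2^19, so 1e+06/524288 = 1.90735 ppm of full scale.

1.91 ppm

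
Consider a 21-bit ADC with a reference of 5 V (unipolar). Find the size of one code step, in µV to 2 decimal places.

2.38 µV

Full-scale span = 5 V.
LSB = 5 / 2^21 = 5 / 2097152 = 2.38419e-06 V = 2.38 µV.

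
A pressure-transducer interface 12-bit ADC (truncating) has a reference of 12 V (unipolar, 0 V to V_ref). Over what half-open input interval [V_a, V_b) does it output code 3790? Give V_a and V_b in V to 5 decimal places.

LSB = 12/2^12 = 2.930 mV.
V_a = V_low + 3790·LSB = 11.1035 V; V_b = V_low + 3791·LSB = 11.1064 V.

[11.10352 V, 11.10645 V)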